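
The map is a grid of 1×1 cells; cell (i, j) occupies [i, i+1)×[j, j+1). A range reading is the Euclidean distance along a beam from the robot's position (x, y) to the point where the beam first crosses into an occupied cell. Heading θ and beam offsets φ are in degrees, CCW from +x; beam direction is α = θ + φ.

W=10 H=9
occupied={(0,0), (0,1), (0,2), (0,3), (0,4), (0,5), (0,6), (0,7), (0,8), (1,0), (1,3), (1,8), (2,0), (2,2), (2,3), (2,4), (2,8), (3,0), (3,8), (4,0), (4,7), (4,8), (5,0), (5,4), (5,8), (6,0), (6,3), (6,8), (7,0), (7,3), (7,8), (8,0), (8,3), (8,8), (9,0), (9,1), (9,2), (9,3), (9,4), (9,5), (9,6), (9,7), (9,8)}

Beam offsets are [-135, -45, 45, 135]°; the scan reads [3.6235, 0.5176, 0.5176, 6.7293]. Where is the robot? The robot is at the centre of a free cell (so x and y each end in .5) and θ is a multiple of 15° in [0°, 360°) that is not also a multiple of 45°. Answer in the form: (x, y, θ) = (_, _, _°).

(x, y, θ) = (5.5, 7.5, 120°)

Candidates: 47 free-cell centres × 16 headings = 752 poses. Raycast each; keep the one whose scan matches to 4 dp.
  (3.5, 2.5, 195°): beam 1 = 6.3509 ≠ 3.6235 ✗
  (4.5, 2.5, 345°): beam 1 = 3.0000 ≠ 3.6235 ✗
  (1.5, 2.5, 60°): beam 1 = 1.5529 ≠ 3.6235 ✗
  (4.5, 6.5, 285°): beam 1 = 3.0000 ≠ 3.6235 ✗
  …
  (5.5, 7.5, 120°): r_1=3.6235, r_2=0.5176, r_3=0.5176, r_4=6.7293 — all match ✓
Only this pose fits every beam.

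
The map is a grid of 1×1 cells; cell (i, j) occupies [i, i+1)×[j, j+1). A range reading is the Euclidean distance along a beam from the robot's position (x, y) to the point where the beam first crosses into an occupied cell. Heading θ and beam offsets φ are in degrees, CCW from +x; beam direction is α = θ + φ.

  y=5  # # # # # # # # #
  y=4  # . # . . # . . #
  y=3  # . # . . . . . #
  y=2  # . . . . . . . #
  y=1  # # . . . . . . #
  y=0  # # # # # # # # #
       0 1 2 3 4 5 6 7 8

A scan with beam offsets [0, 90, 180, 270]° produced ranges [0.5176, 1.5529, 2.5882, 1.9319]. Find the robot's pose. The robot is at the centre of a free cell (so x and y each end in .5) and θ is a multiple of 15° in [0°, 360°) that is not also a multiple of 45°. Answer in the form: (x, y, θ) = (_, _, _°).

The pose lattice has 24·16 = 384 candidates. Test each by forward raycasting.
  (7.5, 4.5, 75°): beam 3 = 3.6235 ≠ 2.5882 ✗
  (7.5, 4.5, 330°): beam 1 = 0.5774 ≠ 0.5176 ✗
  (3.5, 4.5, 210°): beam 1 = 0.5774 ≠ 0.5176 ✗
  (4.5, 1.5, 165°): beam 1 = 3.6235 ≠ 0.5176 ✗
  …
  (6.5, 1.5, 285°): r_1=0.5176, r_2=1.5529, r_3=2.5882, r_4=1.9319 — all match ✓
Only this pose fits every beam.

(x, y, θ) = (6.5, 1.5, 285°)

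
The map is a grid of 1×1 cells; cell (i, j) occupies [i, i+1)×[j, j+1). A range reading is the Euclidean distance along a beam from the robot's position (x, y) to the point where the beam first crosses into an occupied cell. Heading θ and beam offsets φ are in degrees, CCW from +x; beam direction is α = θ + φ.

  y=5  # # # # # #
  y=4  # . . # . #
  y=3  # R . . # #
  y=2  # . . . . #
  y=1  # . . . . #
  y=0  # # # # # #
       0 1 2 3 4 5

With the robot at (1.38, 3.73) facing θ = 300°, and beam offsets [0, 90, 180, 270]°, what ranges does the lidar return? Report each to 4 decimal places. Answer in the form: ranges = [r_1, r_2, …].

beam 1: φ=0°, α=300°
  cosα=0.5000 sinα=-0.8660 | (1,3) | tMaxX 1.2400 tMaxY 0.8429 | tΔX 2.0000 tΔY 1.1547
    t=0.8429 [y] (1,2)
    t=1.2400 [x] (2,2)
    t=1.9976 [y] (2,1)
    t=3.1523 [y] (2,0) — stop
  → r_1 = 3.1523
beam 2: φ=90°, α=30°
  cosα=0.8660 sinα=0.5000 | (1,3) | tMaxX 0.7159 tMaxY 0.5400 | tΔX 1.1547 tΔY 2.0000
    t=0.5400 [y] (1,4)
    t=0.7159 [x] (2,4)
    t=1.8706 [x] (3,4) — stop
  → r_2 = 1.8706
beam 3: φ=180°, α=120°
  cosα=-0.5000 sinα=0.8660 | (1,3) | tMaxX 0.7600 tMaxY 0.3118 | tΔX 2.0000 tΔY 1.1547
    t=0.3118 [y] (1,4)
    t=0.7600 [x] (0,4) — stop
  → r_3 = 0.7600
beam 4: φ=270°, α=210°
  cosα=-0.8660 sinα=-0.5000 | (1,3) | tMaxX 0.4388 tMaxY 1.4600 | tΔX 1.1547 tΔY 2.0000
    t=0.4388 [x] (0,3) — stop
  → r_4 = 0.4388

ranges = [3.1523, 1.8706, 0.7600, 0.4388]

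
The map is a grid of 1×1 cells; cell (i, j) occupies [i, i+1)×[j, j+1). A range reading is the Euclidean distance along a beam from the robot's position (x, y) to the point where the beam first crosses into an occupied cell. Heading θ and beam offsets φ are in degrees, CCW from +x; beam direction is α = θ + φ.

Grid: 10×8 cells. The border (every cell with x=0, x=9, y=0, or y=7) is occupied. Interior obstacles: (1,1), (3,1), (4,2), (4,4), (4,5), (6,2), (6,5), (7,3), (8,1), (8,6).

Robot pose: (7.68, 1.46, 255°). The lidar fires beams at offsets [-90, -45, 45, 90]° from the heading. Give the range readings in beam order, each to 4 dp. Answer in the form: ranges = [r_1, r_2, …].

ranges = [2.7745, 0.9200, 0.5312, 0.3313]

beam 1: φ=-90°, α=165°
  d=(-0.9659,0.2588)  start (7,1)  tX=0.7040 tY=2.0864  stride 1/|dx|=1.0353 1/|dy|=3.8637
    cross x-line → (6,1), t=0.7040
    cross x-line → (5,1), t=1.7393
    cross y-line → (5,2), t=2.0864
    cross x-line → (4,2), t=2.7745 (wall)
  → r_1 = 2.7745
beam 2: φ=-45°, α=210°
  d=(-0.8660,-0.5000)  start (7,1)  tX=0.7852 tY=0.9200  stride 1/|dx|=1.1547 1/|dy|=2.0000
    cross x-line → (6,1), t=0.7852
    cross y-line → (6,0), t=0.9200 (wall)
  → r_2 = 0.9200
beam 3: φ=45°, α=300°
  d=(0.5000,-0.8660)  start (7,1)  tX=0.6400 tY=0.5312  stride 1/|dx|=2.0000 1/|dy|=1.1547
    cross y-line → (7,0), t=0.5312 (wall)
  → r_3 = 0.5312
beam 4: φ=90°, α=345°
  d=(0.9659,-0.2588)  start (7,1)  tX=0.3313 tY=1.7773  stride 1/|dx|=1.0353 1/|dy|=3.8637
    cross x-line → (8,1), t=0.3313 (wall)
  → r_4 = 0.3313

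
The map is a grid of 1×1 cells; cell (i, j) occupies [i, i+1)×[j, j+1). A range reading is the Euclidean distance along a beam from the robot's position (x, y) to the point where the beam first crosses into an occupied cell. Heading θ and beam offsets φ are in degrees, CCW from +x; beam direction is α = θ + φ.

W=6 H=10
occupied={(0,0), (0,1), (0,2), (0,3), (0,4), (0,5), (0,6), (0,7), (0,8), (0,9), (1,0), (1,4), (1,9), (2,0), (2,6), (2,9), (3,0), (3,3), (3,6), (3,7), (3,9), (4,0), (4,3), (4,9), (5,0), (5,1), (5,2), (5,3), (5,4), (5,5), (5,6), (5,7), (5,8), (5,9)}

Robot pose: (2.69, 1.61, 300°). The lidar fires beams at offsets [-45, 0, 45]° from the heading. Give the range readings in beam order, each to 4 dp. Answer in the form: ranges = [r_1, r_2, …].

ranges = [0.6315, 0.7044, 2.3569]

beam 1: φ=-45°, α=255°
  d=(-0.2588,-0.9659)  start (2,1)  tX=2.6660 tY=0.6315  stride 1/|dx|=3.8637 1/|dy|=1.0353
    cross y-line → (2,0), t=0.6315 (wall)
  → r_1 = 0.6315
beam 2: φ=0°, α=300°
  d=(0.5000,-0.8660)  start (2,1)  tX=0.6200 tY=0.7044  stride 1/|dx|=2.0000 1/|dy|=1.1547
    cross x-line → (3,1), t=0.6200
    cross y-line → (3,0), t=0.7044 (wall)
  → r_2 = 0.7044
beam 3: φ=45°, α=345°
  d=(0.9659,-0.2588)  start (2,1)  tX=0.3209 tY=2.3569  stride 1/|dx|=1.0353 1/|dy|=3.8637
    cross x-line → (3,1), t=0.3209
    cross x-line → (4,1), t=1.3562
    cross y-line → (4,0), t=2.3569 (wall)
  → r_3 = 2.3569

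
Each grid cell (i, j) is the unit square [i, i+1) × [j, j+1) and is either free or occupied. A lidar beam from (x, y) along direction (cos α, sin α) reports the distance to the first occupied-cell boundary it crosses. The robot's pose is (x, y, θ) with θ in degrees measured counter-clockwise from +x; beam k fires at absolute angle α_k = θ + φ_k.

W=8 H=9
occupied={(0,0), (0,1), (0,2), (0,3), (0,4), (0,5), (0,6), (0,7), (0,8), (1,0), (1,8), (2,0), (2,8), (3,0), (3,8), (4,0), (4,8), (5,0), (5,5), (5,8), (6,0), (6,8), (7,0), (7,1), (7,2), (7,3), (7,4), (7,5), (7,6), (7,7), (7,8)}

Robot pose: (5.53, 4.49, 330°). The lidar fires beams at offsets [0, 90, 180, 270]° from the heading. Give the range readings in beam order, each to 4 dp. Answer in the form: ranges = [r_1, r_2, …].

ranges = [1.6974, 0.5889, 5.2308, 4.0299]

beam 1: φ=0°, α=330°
  direction (0.8660, -0.5000); cell (5,4); t to first gridline: x 0.5427, y 0.9800 (then +1.1547 / +2.0000)
    (6,4) via x @ 0.5427
    (6,3) via y @ 0.9800
    (7,3) via x @ 1.6974  # hit
  → r_1 = 1.6974
beam 2: φ=90°, α=60°
  direction (0.5000, 0.8660); cell (5,4); t to first gridline: x 0.9400, y 0.5889 (then +2.0000 / +1.1547)
    (5,5) via y @ 0.5889  # hit
  → r_2 = 0.5889
beam 3: φ=180°, α=150°
  direction (-0.8660, 0.5000); cell (5,4); t to first gridline: x 0.6120, y 1.0200 (then +1.1547 / +2.0000)
    (4,4) via x @ 0.6120
    (4,5) via y @ 1.0200
    (3,5) via x @ 1.7667
    (2,5) via x @ 2.9214
    (2,6) via y @ 3.0200
    (1,6) via x @ 4.0761
    (1,7) via y @ 5.0200
    (0,7) via x @ 5.2308  # hit
  → r_3 = 5.2308
beam 4: φ=270°, α=240°
  direction (-0.5000, -0.8660); cell (5,4); t to first gridline: x 1.0600, y 0.5658 (then +2.0000 / +1.1547)
    (5,3) via y @ 0.5658
    (4,3) via x @ 1.0600
    (4,2) via y @ 1.7205
    (4,1) via y @ 2.8752
    (3,1) via x @ 3.0600
    (3,0) via y @ 4.0299  # hit
  → r_4 = 4.0299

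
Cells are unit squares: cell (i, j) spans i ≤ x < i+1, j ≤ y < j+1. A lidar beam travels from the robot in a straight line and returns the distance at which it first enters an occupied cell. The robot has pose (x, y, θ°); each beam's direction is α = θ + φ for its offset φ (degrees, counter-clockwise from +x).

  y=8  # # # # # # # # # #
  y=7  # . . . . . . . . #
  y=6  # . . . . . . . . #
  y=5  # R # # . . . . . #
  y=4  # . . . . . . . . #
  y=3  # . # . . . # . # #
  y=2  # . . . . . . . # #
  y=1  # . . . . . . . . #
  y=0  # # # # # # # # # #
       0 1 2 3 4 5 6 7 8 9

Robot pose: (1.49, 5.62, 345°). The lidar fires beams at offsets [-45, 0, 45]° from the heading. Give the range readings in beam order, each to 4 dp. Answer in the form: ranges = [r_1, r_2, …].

beam 1: φ=-45°, α=300°
  cosα=0.5000 sinα=-0.8660 | (1,5) | tMaxX 1.0200 tMaxY 0.7159 | tΔX 2.0000 tΔY 1.1547
    t=0.7159 [y] (1,4)
    t=1.0200 [x] (2,4)
    t=1.8706 [y] (2,3) — stop
  → r_1 = 1.8706
beam 2: φ=0°, α=345°
  cosα=0.9659 sinα=-0.2588 | (1,5) | tMaxX 0.5280 tMaxY 2.3955 | tΔX 1.0353 tΔY 3.8637
    t=0.5280 [x] (2,5) — stop
  → r_2 = 0.5280
beam 3: φ=45°, α=30°
  cosα=0.8660 sinα=0.5000 | (1,5) | tMaxX 0.5889 tMaxY 0.7600 | tΔX 1.1547 tΔY 2.0000
    t=0.5889 [x] (2,5) — stop
  → r_3 = 0.5889

ranges = [1.8706, 0.5280, 0.5889]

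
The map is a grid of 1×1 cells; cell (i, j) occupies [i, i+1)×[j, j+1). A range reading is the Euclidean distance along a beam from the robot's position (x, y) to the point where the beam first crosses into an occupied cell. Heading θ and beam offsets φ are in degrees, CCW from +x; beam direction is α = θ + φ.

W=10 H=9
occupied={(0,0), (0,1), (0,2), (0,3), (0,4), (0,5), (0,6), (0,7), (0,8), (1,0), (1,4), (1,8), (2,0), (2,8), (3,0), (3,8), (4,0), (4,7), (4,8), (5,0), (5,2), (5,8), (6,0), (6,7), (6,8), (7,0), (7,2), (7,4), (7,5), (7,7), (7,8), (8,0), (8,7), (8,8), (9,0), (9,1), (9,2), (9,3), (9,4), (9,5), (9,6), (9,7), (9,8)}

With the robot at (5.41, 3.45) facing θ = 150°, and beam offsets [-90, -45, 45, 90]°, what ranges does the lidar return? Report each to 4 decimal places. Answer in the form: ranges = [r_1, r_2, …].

beam 1: φ=-90°, α=60°
  cosα=0.5000 sinα=0.8660 | (5,3) | tMaxX 1.1800 tMaxY 0.6351 | tΔX 2.0000 tΔY 1.1547
    t=0.6351 [y] (5,4)
    t=1.1800 [x] (6,4)
    t=1.7898 [y] (6,5)
    t=2.9445 [y] (6,6)
    t=3.1800 [x] (7,6)
    t=4.0992 [y] (7,7) — stop
  → r_1 = 4.0992
beam 2: φ=-45°, α=105°
  cosα=-0.2588 sinα=0.9659 | (5,3) | tMaxX 1.5841 tMaxY 0.5694 | tΔX 3.8637 tΔY 1.0353
    t=0.5694 [y] (5,4)
    t=1.5841 [x] (4,4)
    t=1.6047 [y] (4,5)
    t=2.6400 [y] (4,6)
    t=3.6752 [y] (4,7) — stop
  → r_2 = 3.6752
beam 3: φ=45°, α=195°
  cosα=-0.9659 sinα=-0.2588 | (5,3) | tMaxX 0.4245 tMaxY 1.7387 | tΔX 1.0353 tΔY 3.8637
    t=0.4245 [x] (4,3)
    t=1.4597 [x] (3,3)
    t=1.7387 [y] (3,2)
    t=2.4950 [x] (2,2)
    t=3.5303 [x] (1,2)
    t=4.5656 [x] (0,2) — stop
  → r_3 = 4.5656
beam 4: φ=90°, α=240°
  cosα=-0.5000 sinα=-0.8660 | (5,3) | tMaxX 0.8200 tMaxY 0.5196 | tΔX 2.0000 tΔY 1.1547
    t=0.5196 [y] (5,2) — stop
  → r_4 = 0.5196

ranges = [4.0992, 3.6752, 4.5656, 0.5196]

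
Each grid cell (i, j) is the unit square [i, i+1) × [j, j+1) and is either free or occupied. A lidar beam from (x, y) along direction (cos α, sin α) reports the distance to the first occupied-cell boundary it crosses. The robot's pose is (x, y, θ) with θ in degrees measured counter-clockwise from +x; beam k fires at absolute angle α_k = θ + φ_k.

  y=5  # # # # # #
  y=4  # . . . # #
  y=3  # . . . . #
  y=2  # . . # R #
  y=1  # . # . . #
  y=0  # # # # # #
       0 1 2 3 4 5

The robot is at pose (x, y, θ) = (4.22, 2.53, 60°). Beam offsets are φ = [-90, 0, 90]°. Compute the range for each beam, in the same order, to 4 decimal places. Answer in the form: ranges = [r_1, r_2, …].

beam 1: φ=-90°, α=330°
  direction (0.8660, -0.5000); cell (4,2); t to first gridline: x 0.9007, y 1.0600 (then +1.1547 / +2.0000)
    (5,2) via x @ 0.9007  # hit
  → r_1 = 0.9007
beam 2: φ=0°, α=60°
  direction (0.5000, 0.8660); cell (4,2); t to first gridline: x 1.5600, y 0.5427 (then +2.0000 / +1.1547)
    (4,3) via y @ 0.5427
    (5,3) via x @ 1.5600  # hit
  → r_2 = 1.5600
beam 3: φ=90°, α=150°
  direction (-0.8660, 0.5000); cell (4,2); t to first gridline: x 0.2540, y 0.9400 (then +1.1547 / +2.0000)
    (3,2) via x @ 0.2540  # hit
  → r_3 = 0.2540

ranges = [0.9007, 1.5600, 0.2540]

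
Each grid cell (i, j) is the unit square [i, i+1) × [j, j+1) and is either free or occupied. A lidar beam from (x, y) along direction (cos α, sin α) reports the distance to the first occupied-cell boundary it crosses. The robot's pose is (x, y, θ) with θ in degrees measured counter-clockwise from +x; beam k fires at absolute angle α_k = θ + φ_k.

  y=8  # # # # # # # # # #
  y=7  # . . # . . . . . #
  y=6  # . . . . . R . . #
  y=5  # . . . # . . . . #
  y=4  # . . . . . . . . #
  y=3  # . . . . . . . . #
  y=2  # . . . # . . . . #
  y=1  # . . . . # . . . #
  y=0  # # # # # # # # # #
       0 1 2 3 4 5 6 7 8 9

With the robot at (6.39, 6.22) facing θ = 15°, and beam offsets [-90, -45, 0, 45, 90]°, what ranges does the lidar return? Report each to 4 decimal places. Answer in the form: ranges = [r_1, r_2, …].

ranges = [5.4041, 3.0138, 2.7021, 2.0554, 1.8428]

beam 1: φ=-90°, α=285°
  dir = (cos 285°, sin 285°) = (0.2588, -0.9659); from cell (6,6)
  next x-line at t=2.3569, next y-line at t=0.2278; Δt_x=3.8637, Δt_y=1.0353
    y: enter (6,5) at t=0.2278
    y: enter (6,4) at t=1.2630
    y: enter (6,3) at t=2.2983
    x: enter (7,3) at t=2.3569
    y: enter (7,2) at t=3.3336
    y: enter (7,1) at t=4.3689
    y: enter (7,0) at t=5.4041 ← occupied
  → r_1 = 5.4041
beam 2: φ=-45°, α=330°
  dir = (cos 330°, sin 330°) = (0.8660, -0.5000); from cell (6,6)
  next x-line at t=0.7044, next y-line at t=0.4400; Δt_x=1.1547, Δt_y=2.0000
    y: enter (6,5) at t=0.4400
    x: enter (7,5) at t=0.7044
    x: enter (8,5) at t=1.8591
    y: enter (8,4) at t=2.4400
    x: enter (9,4) at t=3.0138 ← occupied
  → r_2 = 3.0138
beam 3: φ=0°, α=15°
  dir = (cos 15°, sin 15°) = (0.9659, 0.2588); from cell (6,6)
  next x-line at t=0.6315, next y-line at t=3.0137; Δt_x=1.0353, Δt_y=3.8637
    x: enter (7,6) at t=0.6315
    x: enter (8,6) at t=1.6668
    x: enter (9,6) at t=2.7021 ← occupied
  → r_3 = 2.7021
beam 4: φ=45°, α=60°
  dir = (cos 60°, sin 60°) = (0.5000, 0.8660); from cell (6,6)
  next x-line at t=1.2200, next y-line at t=0.9007; Δt_x=2.0000, Δt_y=1.1547
    y: enter (6,7) at t=0.9007
    x: enter (7,7) at t=1.2200
    y: enter (7,8) at t=2.0554 ← occupied
  → r_4 = 2.0554
beam 5: φ=90°, α=105°
  dir = (cos 105°, sin 105°) = (-0.2588, 0.9659); from cell (6,6)
  next x-line at t=1.5068, next y-line at t=0.8075; Δt_x=3.8637, Δt_y=1.0353
    y: enter (6,7) at t=0.8075
    x: enter (5,7) at t=1.5068
    y: enter (5,8) at t=1.8428 ← occupied
  → r_5 = 1.8428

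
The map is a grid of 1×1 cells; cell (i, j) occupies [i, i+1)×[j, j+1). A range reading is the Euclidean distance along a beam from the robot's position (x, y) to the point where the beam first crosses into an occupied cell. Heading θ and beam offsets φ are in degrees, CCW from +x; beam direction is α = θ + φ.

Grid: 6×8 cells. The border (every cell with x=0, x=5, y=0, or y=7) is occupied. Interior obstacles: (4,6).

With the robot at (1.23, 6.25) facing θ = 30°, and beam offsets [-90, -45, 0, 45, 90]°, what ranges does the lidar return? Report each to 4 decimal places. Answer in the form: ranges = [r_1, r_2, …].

ranges = [6.0622, 3.9030, 1.5000, 0.7765, 0.4600]

beam 1: φ=-90°, α=300°
  d=(0.5000,-0.8660)  start (1,6)  tX=1.5400 tY=0.2887  stride 1/|dx|=2.0000 1/|dy|=1.1547
    cross y-line → (1,5), t=0.2887
    cross y-line → (1,4), t=1.4434
    cross x-line → (2,4), t=1.5400
    cross y-line → (2,3), t=2.5981
    cross x-line → (3,3), t=3.5400
    cross y-line → (3,2), t=3.7528
    cross y-line → (3,1), t=4.9075
    cross x-line → (4,1), t=5.5400
    cross y-line → (4,0), t=6.0622 (wall)
  → r_1 = 6.0622
beam 2: φ=-45°, α=345°
  d=(0.9659,-0.2588)  start (1,6)  tX=0.7972 tY=0.9659  stride 1/|dx|=1.0353 1/|dy|=3.8637
    cross x-line → (2,6), t=0.7972
    cross y-line → (2,5), t=0.9659
    cross x-line → (3,5), t=1.8324
    cross x-line → (4,5), t=2.8677
    cross x-line → (5,5), t=3.9030 (wall)
  → r_2 = 3.9030
beam 3: φ=0°, α=30°
  d=(0.8660,0.5000)  start (1,6)  tX=0.8891 tY=1.5000  stride 1/|dx|=1.1547 1/|dy|=2.0000
    cross x-line → (2,6), t=0.8891
    cross y-line → (2,7), t=1.5000 (wall)
  → r_3 = 1.5000
beam 4: φ=45°, α=75°
  d=(0.2588,0.9659)  start (1,6)  tX=2.9751 tY=0.7765  stride 1/|dx|=3.8637 1/|dy|=1.0353
    cross y-line → (1,7), t=0.7765 (wall)
  → r_4 = 0.7765
beam 5: φ=90°, α=120°
  d=(-0.5000,0.8660)  start (1,6)  tX=0.4600 tY=0.8660  stride 1/|dx|=2.0000 1/|dy|=1.1547
    cross x-line → (0,6), t=0.4600 (wall)
  → r_5 = 0.4600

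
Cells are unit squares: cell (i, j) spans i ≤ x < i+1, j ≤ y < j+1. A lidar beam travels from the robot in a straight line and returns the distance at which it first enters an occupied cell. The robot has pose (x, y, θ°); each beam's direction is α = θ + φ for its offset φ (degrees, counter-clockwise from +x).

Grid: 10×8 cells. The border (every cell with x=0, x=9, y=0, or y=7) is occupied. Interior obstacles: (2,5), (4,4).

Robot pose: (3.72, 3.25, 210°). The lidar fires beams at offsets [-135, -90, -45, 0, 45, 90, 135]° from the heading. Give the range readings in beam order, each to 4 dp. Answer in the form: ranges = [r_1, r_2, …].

ranges = [1.0818, 2.0207, 2.8160, 3.1408, 2.3294, 2.5981, 5.4663]

beam 1: φ=-135°, α=75°
  d=(0.2588,0.9659)  start (3,3)  tX=1.0818 tY=0.7765  stride 1/|dx|=3.8637 1/|dy|=1.0353
    cross y-line → (3,4), t=0.7765
    cross x-line → (4,4), t=1.0818 (wall)
  → r_1 = 1.0818
beam 2: φ=-90°, α=120°
  d=(-0.5000,0.8660)  start (3,3)  tX=1.4400 tY=0.8660  stride 1/|dx|=2.0000 1/|dy|=1.1547
    cross y-line → (3,4), t=0.8660
    cross x-line → (2,4), t=1.4400
    cross y-line → (2,5), t=2.0207 (wall)
  → r_2 = 2.0207
beam 3: φ=-45°, α=165°
  d=(-0.9659,0.2588)  start (3,3)  tX=0.7454 tY=2.8978  stride 1/|dx|=1.0353 1/|dy|=3.8637
    cross x-line → (2,3), t=0.7454
    cross x-line → (1,3), t=1.7807
    cross x-line → (0,3), t=2.8160 (wall)
  → r_3 = 2.8160
beam 4: φ=0°, α=210°
  d=(-0.8660,-0.5000)  start (3,3)  tX=0.8314 tY=0.5000  stride 1/|dx|=1.1547 1/|dy|=2.0000
    cross y-line → (3,2), t=0.5000
    cross x-line → (2,2), t=0.8314
    cross x-line → (1,2), t=1.9861
    cross y-line → (1,1), t=2.5000
    cross x-line → (0,1), t=3.1408 (wall)
  → r_4 = 3.1408
beam 5: φ=45°, α=255°
  d=(-0.2588,-0.9659)  start (3,3)  tX=2.7819 tY=0.2588  stride 1/|dx|=3.8637 1/|dy|=1.0353
    cross y-line → (3,2), t=0.2588
    cross y-line → (3,1), t=1.2941
    cross y-line → (3,0), t=2.3294 (wall)
  → r_5 = 2.3294
beam 6: φ=90°, α=300°
  d=(0.5000,-0.8660)  start (3,3)  tX=0.5600 tY=0.2887  stride 1/|dx|=2.0000 1/|dy|=1.1547
    cross y-line → (3,2), t=0.2887
    cross x-line → (4,2), t=0.5600
    cross y-line → (4,1), t=1.4434
    cross x-line → (5,1), t=2.5600
    cross y-line → (5,0), t=2.5981 (wall)
  → r_6 = 2.5981
beam 7: φ=135°, α=345°
  d=(0.9659,-0.2588)  start (3,3)  tX=0.2899 tY=0.9659  stride 1/|dx|=1.0353 1/|dy|=3.8637
    cross x-line → (4,3), t=0.2899
    cross y-line → (4,2), t=0.9659
    cross x-line → (5,2), t=1.3252
    cross x-line → (6,2), t=2.3604
    cross x-line → (7,2), t=3.3957
    cross x-line → (8,2), t=4.4310
    cross y-line → (8,1), t=4.8296
    cross x-line → (9,1), t=5.4663 (wall)
  → r_7 = 5.4663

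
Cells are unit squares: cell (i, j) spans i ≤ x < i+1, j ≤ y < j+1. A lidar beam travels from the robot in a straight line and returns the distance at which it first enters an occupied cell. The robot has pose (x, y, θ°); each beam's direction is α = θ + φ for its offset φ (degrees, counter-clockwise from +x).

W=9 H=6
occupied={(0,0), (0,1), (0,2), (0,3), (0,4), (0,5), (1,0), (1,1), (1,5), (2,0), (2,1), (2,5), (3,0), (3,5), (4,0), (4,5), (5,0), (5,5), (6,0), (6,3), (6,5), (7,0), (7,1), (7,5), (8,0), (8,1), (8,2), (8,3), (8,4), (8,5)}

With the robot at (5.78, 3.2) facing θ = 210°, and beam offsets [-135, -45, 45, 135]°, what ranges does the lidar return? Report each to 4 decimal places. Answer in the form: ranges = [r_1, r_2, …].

ranges = [1.8635, 4.9486, 2.2776, 0.2278]

beam 1: φ=-135°, α=75°
  cosα=0.2588 sinα=0.9659 | (5,3) | tMaxX 0.8500 tMaxY 0.8282 | tΔX 3.8637 tΔY 1.0353
    t=0.8282 [y] (5,4)
    t=0.8500 [x] (6,4)
    t=1.8635 [y] (6,5) — stop
  → r_1 = 1.8635
beam 2: φ=-45°, α=165°
  cosα=-0.9659 sinα=0.2588 | (5,3) | tMaxX 0.8075 tMaxY 3.0910 | tΔX 1.0353 tΔY 3.8637
    t=0.8075 [x] (4,3)
    t=1.8428 [x] (3,3)
    t=2.8781 [x] (2,3)
    t=3.0910 [y] (2,4)
    t=3.9133 [x] (1,4)
    t=4.9486 [x] (0,4) — stop
  → r_2 = 4.9486
beam 3: φ=45°, α=255°
  cosα=-0.2588 sinα=-0.9659 | (5,3) | tMaxX 3.0137 tMaxY 0.2071 | tΔX 3.8637 tΔY 1.0353
    t=0.2071 [y] (5,2)
    t=1.2423 [y] (5,1)
    t=2.2776 [y] (5,0) — stop
  → r_3 = 2.2776
beam 4: φ=135°, α=345°
  cosα=0.9659 sinα=-0.2588 | (5,3) | tMaxX 0.2278 tMaxY 0.7727 | tΔX 1.0353 tΔY 3.8637
    t=0.2278 [x] (6,3) — stop
  → r_4 = 0.2278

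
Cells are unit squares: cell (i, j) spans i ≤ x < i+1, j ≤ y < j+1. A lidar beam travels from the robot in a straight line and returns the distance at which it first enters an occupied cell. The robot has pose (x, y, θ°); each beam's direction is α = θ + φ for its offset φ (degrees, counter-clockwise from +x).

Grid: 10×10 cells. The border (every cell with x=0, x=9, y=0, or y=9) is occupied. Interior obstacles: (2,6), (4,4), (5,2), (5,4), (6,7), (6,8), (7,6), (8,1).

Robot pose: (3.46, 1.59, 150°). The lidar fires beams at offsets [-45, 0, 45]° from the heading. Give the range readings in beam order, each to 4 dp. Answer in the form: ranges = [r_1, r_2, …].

beam 1: φ=-45°, α=105°
  direction (-0.2588, 0.9659); cell (3,1); t to first gridline: x 1.7773, y 0.4245 (then +3.8637 / +1.0353)
    (3,2) via y @ 0.4245
    (3,3) via y @ 1.4597
    (2,3) via x @ 1.7773
    (2,4) via y @ 2.4950
    (2,5) via y @ 3.5303
    (2,6) via y @ 4.5656  # hit
  → r_1 = 4.5656
beam 2: φ=0°, α=150°
  direction (-0.8660, 0.5000); cell (3,1); t to first gridline: x 0.5312, y 0.8200 (then +1.1547 / +2.0000)
    (2,1) via x @ 0.5312
    (2,2) via y @ 0.8200
    (1,2) via x @ 1.6859
    (1,3) via y @ 2.8200
    (0,3) via x @ 2.8406  # hit
  → r_2 = 2.8406
beam 3: φ=45°, α=195°
  direction (-0.9659, -0.2588); cell (3,1); t to first gridline: x 0.4762, y 2.2796 (then +1.0353 / +3.8637)
    (2,1) via x @ 0.4762
    (1,1) via x @ 1.5115
    (1,0) via y @ 2.2796  # hit
  → r_3 = 2.2796

ranges = [4.5656, 2.8406, 2.2796]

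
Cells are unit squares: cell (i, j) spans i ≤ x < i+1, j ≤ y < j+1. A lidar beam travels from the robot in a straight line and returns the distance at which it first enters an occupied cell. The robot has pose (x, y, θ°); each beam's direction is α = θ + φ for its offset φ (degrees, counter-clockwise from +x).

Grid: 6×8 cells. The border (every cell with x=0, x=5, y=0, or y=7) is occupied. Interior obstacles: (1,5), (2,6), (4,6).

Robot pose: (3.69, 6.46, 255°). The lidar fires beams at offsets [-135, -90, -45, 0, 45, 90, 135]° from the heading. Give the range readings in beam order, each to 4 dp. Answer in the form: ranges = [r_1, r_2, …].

beam 1: φ=-135°, α=120°
  d=(-0.5000,0.8660)  start (3,6)  tX=1.3800 tY=0.6235  stride 1/|dx|=2.0000 1/|dy|=1.1547
    cross y-line → (3,7), t=0.6235 (wall)
  → r_1 = 0.6235
beam 2: φ=-90°, α=165°
  d=(-0.9659,0.2588)  start (3,6)  tX=0.7143 tY=2.0864  stride 1/|dx|=1.0353 1/|dy|=3.8637
    cross x-line → (2,6), t=0.7143 (wall)
  → r_2 = 0.7143
beam 3: φ=-45°, α=210°
  d=(-0.8660,-0.5000)  start (3,6)  tX=0.7967 tY=0.9200  stride 1/|dx|=1.1547 1/|dy|=2.0000
    cross x-line → (2,6), t=0.7967 (wall)
  → r_3 = 0.7967
beam 4: φ=0°, α=255°
  d=(-0.2588,-0.9659)  start (3,6)  tX=2.6660 tY=0.4762  stride 1/|dx|=3.8637 1/|dy|=1.0353
    cross y-line → (3,5), t=0.4762
    cross y-line → (3,4), t=1.5115
    cross y-line → (3,3), t=2.5468
    cross x-line → (2,3), t=2.6660
    cross y-line → (2,2), t=3.5821
    cross y-line → (2,1), t=4.6173
    cross y-line → (2,0), t=5.6526 (wall)
  → r_4 = 5.6526
beam 5: φ=45°, α=300°
  d=(0.5000,-0.8660)  start (3,6)  tX=0.6200 tY=0.5312  stride 1/|dx|=2.0000 1/|dy|=1.1547
    cross y-line → (3,5), t=0.5312
    cross x-line → (4,5), t=0.6200
    cross y-line → (4,4), t=1.6859
    cross x-line → (5,4), t=2.6200 (wall)
  → r_5 = 2.6200
beam 6: φ=90°, α=345°
  d=(0.9659,-0.2588)  start (3,6)  tX=0.3209 tY=1.7773  stride 1/|dx|=1.0353 1/|dy|=3.8637
    cross x-line → (4,6), t=0.3209 (wall)
  → r_6 = 0.3209
beam 7: φ=135°, α=30°
  d=(0.8660,0.5000)  start (3,6)  tX=0.3580 tY=1.0800  stride 1/|dx|=1.1547 1/|dy|=2.0000
    cross x-line → (4,6), t=0.3580 (wall)
  → r_7 = 0.3580

ranges = [0.6235, 0.7143, 0.7967, 5.6526, 2.6200, 0.3209, 0.3580]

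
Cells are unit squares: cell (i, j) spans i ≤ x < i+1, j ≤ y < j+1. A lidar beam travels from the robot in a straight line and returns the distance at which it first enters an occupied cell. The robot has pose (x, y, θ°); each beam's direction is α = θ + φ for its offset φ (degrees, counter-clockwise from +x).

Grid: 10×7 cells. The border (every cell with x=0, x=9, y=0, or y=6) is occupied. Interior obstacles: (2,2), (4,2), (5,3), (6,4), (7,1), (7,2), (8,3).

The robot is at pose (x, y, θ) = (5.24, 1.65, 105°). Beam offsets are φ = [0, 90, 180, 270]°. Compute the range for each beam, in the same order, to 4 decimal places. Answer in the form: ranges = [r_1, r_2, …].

ranges = [0.9273, 2.5114, 0.6729, 1.8221]

beam 1: φ=0°, α=105°
  direction (-0.2588, 0.9659); cell (5,1); t to first gridline: x 0.9273, y 0.3623 (then +3.8637 / +1.0353)
    (5,2) via y @ 0.3623
    (4,2) via x @ 0.9273  # hit
  → r_1 = 0.9273
beam 2: φ=90°, α=195°
  direction (-0.9659, -0.2588); cell (5,1); t to first gridline: x 0.2485, y 2.5114 (then +1.0353 / +3.8637)
    (4,1) via x @ 0.2485
    (3,1) via x @ 1.2837
    (2,1) via x @ 2.3190
    (2,0) via y @ 2.5114  # hit
  → r_2 = 2.5114
beam 3: φ=180°, α=285°
  direction (0.2588, -0.9659); cell (5,1); t to first gridline: x 2.9364, y 0.6729 (then +3.8637 / +1.0353)
    (5,0) via y @ 0.6729  # hit
  → r_3 = 0.6729
beam 4: φ=270°, α=15°
  direction (0.9659, 0.2588); cell (5,1); t to first gridline: x 0.7868, y 1.3523 (then +1.0353 / +3.8637)
    (6,1) via x @ 0.7868
    (6,2) via y @ 1.3523
    (7,2) via x @ 1.8221  # hit
  → r_4 = 1.8221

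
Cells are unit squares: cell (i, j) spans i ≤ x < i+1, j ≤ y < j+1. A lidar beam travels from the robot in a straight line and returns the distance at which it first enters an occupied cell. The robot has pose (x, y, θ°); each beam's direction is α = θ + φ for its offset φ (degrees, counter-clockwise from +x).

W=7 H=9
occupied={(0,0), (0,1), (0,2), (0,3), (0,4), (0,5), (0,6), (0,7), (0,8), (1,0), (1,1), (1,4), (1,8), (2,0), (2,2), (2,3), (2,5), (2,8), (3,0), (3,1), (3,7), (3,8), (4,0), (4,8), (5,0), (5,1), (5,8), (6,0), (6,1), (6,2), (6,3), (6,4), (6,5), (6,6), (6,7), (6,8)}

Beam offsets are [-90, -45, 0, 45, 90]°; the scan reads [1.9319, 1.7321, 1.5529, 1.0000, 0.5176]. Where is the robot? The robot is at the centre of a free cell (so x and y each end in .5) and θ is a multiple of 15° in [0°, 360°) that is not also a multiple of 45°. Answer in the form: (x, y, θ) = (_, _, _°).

The pose lattice has 27·16 = 432 candidates. Test each by forward raycasting.
  (3.5, 6.5, 240°): beam 1 = 2.8868 ≠ 1.9319 ✗
  (5.5, 2.5, 255°): beam 1 = 2.5882 ≠ 1.9319 ✗
  (3.5, 4.5, 60°): beam 1 = 2.8868 ≠ 1.9319 ✗
  (1.5, 2.5, 285°): beam 1 = 0.5176 ≠ 1.9319 ✗
  …
  (1.5, 7.5, 345°): r_1=1.9319, r_2=1.7321, r_3=1.5529, r_4=1.0000, r_5=0.5176 — all match ✓
Only this pose fits every beam.

(x, y, θ) = (1.5, 7.5, 345°)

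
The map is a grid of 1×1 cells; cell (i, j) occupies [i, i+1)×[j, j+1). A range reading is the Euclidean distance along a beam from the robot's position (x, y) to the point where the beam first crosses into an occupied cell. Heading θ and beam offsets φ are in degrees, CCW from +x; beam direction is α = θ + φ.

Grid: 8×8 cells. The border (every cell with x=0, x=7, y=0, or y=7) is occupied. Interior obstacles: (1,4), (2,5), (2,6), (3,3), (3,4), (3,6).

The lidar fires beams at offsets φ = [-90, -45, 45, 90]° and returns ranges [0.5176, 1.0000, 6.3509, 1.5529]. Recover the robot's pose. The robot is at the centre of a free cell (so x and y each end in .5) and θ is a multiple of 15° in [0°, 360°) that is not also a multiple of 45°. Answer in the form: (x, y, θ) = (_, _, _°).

The pose lattice has 30·16 = 480 candidates. Test each by forward raycasting.
  (4.5, 3.5, 210°): beam 1 = 1.0000 ≠ 0.5176 ✗
  (2.5, 3.5, 330°): beam 1 = 2.8868 ≠ 0.5176 ✗
  (2.5, 3.5, 30°): beam 1 = 2.8868 ≠ 0.5176 ✗
  (4.5, 5.5, 255°): beam 1 = 1.5529 ≠ 0.5176 ✗
  …
  (3.5, 1.5, 15°): r_1=0.5176, r_2=1.0000, r_3=6.3509, r_4=1.5529 — all match ✓
Only this pose fits every beam.

(x, y, θ) = (3.5, 1.5, 15°)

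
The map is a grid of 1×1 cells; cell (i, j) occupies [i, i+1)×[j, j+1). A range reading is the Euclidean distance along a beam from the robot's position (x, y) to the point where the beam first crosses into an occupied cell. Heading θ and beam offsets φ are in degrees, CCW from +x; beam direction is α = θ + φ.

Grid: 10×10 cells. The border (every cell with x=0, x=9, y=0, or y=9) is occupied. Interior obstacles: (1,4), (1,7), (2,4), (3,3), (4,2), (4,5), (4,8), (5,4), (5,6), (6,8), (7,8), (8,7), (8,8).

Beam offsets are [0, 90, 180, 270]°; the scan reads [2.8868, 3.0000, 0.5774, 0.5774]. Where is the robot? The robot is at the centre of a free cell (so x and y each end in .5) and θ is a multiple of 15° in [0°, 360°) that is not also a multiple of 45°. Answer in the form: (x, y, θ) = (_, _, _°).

Candidates: 51 free-cell centres × 16 headings = 816 poses. Raycast each; keep the one whose scan matches to 4 dp.
  (4.5, 6.5, 210°): beam 1 = 3.0000 ≠ 2.8868 ✗
  (3.5, 2.5, 255°): beam 1 = 1.5529 ≠ 2.8868 ✗
  (1.5, 6.5, 300°): beam 1 = 1.7321 ≠ 2.8868 ✗
  (8.5, 1.5, 75°): beam 1 = 1.9319 ≠ 2.8868 ✗
  …
  (4.5, 6.5, 120°): r_1=2.8868, r_2=3.0000, r_3=0.5774, r_4=0.5774 — all match ✓
Only this pose fits every beam.

(x, y, θ) = (4.5, 6.5, 120°)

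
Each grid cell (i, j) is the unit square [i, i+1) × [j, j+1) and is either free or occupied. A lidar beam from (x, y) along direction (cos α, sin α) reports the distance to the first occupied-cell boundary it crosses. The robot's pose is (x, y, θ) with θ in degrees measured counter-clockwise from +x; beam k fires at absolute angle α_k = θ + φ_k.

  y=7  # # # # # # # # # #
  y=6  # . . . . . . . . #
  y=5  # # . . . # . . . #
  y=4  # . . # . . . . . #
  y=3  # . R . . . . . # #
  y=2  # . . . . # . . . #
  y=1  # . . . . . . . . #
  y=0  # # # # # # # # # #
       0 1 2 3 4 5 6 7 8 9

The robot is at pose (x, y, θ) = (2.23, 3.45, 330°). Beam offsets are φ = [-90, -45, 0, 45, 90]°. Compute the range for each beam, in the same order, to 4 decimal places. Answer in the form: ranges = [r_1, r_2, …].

beam 1: φ=-90°, α=240°
  d=(-0.5000,-0.8660)  start (2,3)  tX=0.4600 tY=0.5196  stride 1/|dx|=2.0000 1/|dy|=1.1547
    cross x-line → (1,3), t=0.4600
    cross y-line → (1,2), t=0.5196
    cross y-line → (1,1), t=1.6743
    cross x-line → (0,1), t=2.4600 (wall)
  → r_1 = 2.4600
beam 2: φ=-45°, α=285°
  d=(0.2588,-0.9659)  start (2,3)  tX=2.9751 tY=0.4659  stride 1/|dx|=3.8637 1/|dy|=1.0353
    cross y-line → (2,2), t=0.4659
    cross y-line → (2,1), t=1.5012
    cross y-line → (2,0), t=2.5364 (wall)
  → r_2 = 2.5364
beam 3: φ=0°, α=330°
  d=(0.8660,-0.5000)  start (2,3)  tX=0.8891 tY=0.9000  stride 1/|dx|=1.1547 1/|dy|=2.0000
    cross x-line → (3,3), t=0.8891
    cross y-line → (3,2), t=0.9000
    cross x-line → (4,2), t=2.0438
    cross y-line → (4,1), t=2.9000
    cross x-line → (5,1), t=3.1985
    cross x-line → (6,1), t=4.3532
    cross y-line → (6,0), t=4.9000 (wall)
  → r_3 = 4.9000
beam 4: φ=45°, α=15°
  d=(0.9659,0.2588)  start (2,3)  tX=0.7972 tY=2.1250  stride 1/|dx|=1.0353 1/|dy|=3.8637
    cross x-line → (3,3), t=0.7972
    cross x-line → (4,3), t=1.8324
    cross y-line → (4,4), t=2.1250
    cross x-line → (5,4), t=2.8677
    cross x-line → (6,4), t=3.9030
    cross x-line → (7,4), t=4.9383
    cross x-line → (8,4), t=5.9735
    cross y-line → (8,5), t=5.9887
    cross x-line → (9,5), t=7.0088 (wall)
  → r_4 = 7.0088
beam 5: φ=90°, α=60°
  d=(0.5000,0.8660)  start (2,3)  tX=1.5400 tY=0.6351  stride 1/|dx|=2.0000 1/|dy|=1.1547
    cross y-line → (2,4), t=0.6351
    cross x-line → (3,4), t=1.5400 (wall)
  → r_5 = 1.5400

ranges = [2.4600, 2.5364, 4.9000, 7.0088, 1.5400]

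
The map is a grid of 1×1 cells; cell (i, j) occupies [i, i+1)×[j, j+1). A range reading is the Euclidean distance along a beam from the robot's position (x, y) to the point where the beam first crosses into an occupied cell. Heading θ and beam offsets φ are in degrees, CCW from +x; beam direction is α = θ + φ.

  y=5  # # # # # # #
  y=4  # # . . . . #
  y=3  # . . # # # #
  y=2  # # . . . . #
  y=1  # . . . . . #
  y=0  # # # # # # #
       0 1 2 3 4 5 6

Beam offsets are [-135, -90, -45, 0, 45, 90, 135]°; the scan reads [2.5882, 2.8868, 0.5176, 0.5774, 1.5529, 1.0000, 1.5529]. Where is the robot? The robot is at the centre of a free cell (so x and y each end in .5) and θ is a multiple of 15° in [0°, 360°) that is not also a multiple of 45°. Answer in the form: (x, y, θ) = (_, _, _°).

Enumerate (i+0.5, j+0.5, θ) over the 15 free cells and 16 admissible headings. For each, cast all 7 beams and compare to the given ranges.
  (5.5, 4.5, 75°): beam 1 = 0.5774 ≠ 2.5882 ✗
  (2.5, 3.5, 120°): beam 1 = 0.5176 ≠ 2.5882 ✗
  (2.5, 4.5, 255°): beam 1 = 0.5774 ≠ 2.5882 ✗
  (3.5, 1.5, 150°): beam 2 = 1.7321 ≠ 2.8868 ✗
  …
  (2.5, 3.5, 30°): r_1=2.5882, r_2=2.8868, r_3=0.5176, r_4=0.5774, r_5=1.5529, r_6=1.0000, r_7=1.5529 — all match ✓
Only this pose fits every beam.

(x, y, θ) = (2.5, 3.5, 30°)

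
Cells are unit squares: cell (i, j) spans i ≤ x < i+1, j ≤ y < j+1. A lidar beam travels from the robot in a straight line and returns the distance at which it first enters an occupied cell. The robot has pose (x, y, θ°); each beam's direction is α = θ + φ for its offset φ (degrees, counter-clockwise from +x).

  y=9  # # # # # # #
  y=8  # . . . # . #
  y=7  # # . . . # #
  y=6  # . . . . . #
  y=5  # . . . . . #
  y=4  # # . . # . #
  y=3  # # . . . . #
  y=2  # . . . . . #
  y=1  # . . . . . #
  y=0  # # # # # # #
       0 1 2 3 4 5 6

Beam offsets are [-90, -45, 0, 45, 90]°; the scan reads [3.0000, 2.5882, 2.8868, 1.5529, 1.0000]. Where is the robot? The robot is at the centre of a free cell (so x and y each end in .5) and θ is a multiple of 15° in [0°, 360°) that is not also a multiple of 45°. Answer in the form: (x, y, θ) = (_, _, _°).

Enumerate (i+0.5, j+0.5, θ) over the 34 free cells and 16 admissible headings. For each, cast all 5 beams and compare to the given ranges.
  (4.5, 6.5, 210°): beam 1 = 2.8868 ≠ 3.0000 ✗
  (1.5, 1.5, 120°): beam 1 = 5.1962 ≠ 3.0000 ✗
  (5.5, 8.5, 150°): beam 1 = 0.5774 ≠ 3.0000 ✗
  …
  (3.5, 7.5, 330°): r_1=3.0000, r_2=2.5882, r_3=2.8868, r_4=1.5529, r_5=1.0000 — all match ✓
Only this pose fits every beam.

(x, y, θ) = (3.5, 7.5, 330°)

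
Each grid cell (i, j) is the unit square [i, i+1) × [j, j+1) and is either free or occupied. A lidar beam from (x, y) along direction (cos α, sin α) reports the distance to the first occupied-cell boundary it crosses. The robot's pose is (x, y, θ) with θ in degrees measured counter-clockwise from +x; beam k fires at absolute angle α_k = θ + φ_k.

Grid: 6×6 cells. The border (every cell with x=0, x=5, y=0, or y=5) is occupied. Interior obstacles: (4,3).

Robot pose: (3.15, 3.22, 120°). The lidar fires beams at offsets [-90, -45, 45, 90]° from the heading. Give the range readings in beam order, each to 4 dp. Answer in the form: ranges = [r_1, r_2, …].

beam 1: φ=-90°, α=30°
  dir = (cos 30°, sin 30°) = (0.8660, 0.5000); from cell (3,3)
  next x-line at t=0.9815, next y-line at t=1.5600; Δt_x=1.1547, Δt_y=2.0000
    x: enter (4,3) at t=0.9815 ← occupied
  → r_1 = 0.9815
beam 2: φ=-45°, α=75°
  dir = (cos 75°, sin 75°) = (0.2588, 0.9659); from cell (3,3)
  next x-line at t=3.2841, next y-line at t=0.8075; Δt_x=3.8637, Δt_y=1.0353
    y: enter (3,4) at t=0.8075
    y: enter (3,5) at t=1.8428 ← occupied
  → r_2 = 1.8428
beam 3: φ=45°, α=165°
  dir = (cos 165°, sin 165°) = (-0.9659, 0.2588); from cell (3,3)
  next x-line at t=0.1553, next y-line at t=3.0137; Δt_x=1.0353, Δt_y=3.8637
    x: enter (2,3) at t=0.1553
    x: enter (1,3) at t=1.1906
    x: enter (0,3) at t=2.2258 ← occupied
  → r_3 = 2.2258
beam 4: φ=90°, α=210°
  dir = (cos 210°, sin 210°) = (-0.8660, -0.5000); from cell (3,3)
  next x-line at t=0.1732, next y-line at t=0.4400; Δt_x=1.1547, Δt_y=2.0000
    x: enter (2,3) at t=0.1732
    y: enter (2,2) at t=0.4400
    x: enter (1,2) at t=1.3279
    y: enter (1,1) at t=2.4400
    x: enter (0,1) at t=2.4826 ← occupied
  → r_4 = 2.4826

ranges = [0.9815, 1.8428, 2.2258, 2.4826]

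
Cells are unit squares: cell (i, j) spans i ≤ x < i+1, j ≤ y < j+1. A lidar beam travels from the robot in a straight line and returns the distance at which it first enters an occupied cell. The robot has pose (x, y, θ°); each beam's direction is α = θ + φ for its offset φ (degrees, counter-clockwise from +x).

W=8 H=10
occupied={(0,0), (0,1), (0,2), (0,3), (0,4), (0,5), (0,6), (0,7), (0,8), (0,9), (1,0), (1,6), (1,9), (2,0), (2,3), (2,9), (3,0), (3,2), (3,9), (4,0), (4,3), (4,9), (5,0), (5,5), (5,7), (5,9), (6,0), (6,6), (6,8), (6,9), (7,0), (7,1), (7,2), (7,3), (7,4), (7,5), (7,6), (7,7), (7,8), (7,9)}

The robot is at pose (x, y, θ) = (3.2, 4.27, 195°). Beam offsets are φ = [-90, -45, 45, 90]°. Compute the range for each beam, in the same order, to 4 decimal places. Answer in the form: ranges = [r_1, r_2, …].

beam 1: φ=-90°, α=105°
  d=(-0.2588,0.9659)  start (3,4)  tX=0.7727 tY=0.7558  stride 1/|dx|=3.8637 1/|dy|=1.0353
    cross y-line → (3,5), t=0.7558
    cross x-line → (2,5), t=0.7727
    cross y-line → (2,6), t=1.7910
    cross y-line → (2,7), t=2.8263
    cross y-line → (2,8), t=3.8616
    cross x-line → (1,8), t=4.6364
    cross y-line → (1,9), t=4.8969 (wall)
  → r_1 = 4.8969
beam 2: φ=-45°, α=150°
  d=(-0.8660,0.5000)  start (3,4)  tX=0.2309 tY=1.4600  stride 1/|dx|=1.1547 1/|dy|=2.0000
    cross x-line → (2,4), t=0.2309
    cross x-line → (1,4), t=1.3856
    cross y-line → (1,5), t=1.4600
    cross x-line → (0,5), t=2.5403 (wall)
  → r_2 = 2.5403
beam 3: φ=45°, α=240°
  d=(-0.5000,-0.8660)  start (3,4)  tX=0.4000 tY=0.3118  stride 1/|dx|=2.0000 1/|dy|=1.1547
    cross y-line → (3,3), t=0.3118
    cross x-line → (2,3), t=0.4000 (wall)
  → r_3 = 0.4000
beam 4: φ=90°, α=285°
  d=(0.2588,-0.9659)  start (3,4)  tX=3.0910 tY=0.2795  stride 1/|dx|=3.8637 1/|dy|=1.0353
    cross y-line → (3,3), t=0.2795
    cross y-line → (3,2), t=1.3148 (wall)
  → r_4 = 1.3148

ranges = [4.8969, 2.5403, 0.4000, 1.3148]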